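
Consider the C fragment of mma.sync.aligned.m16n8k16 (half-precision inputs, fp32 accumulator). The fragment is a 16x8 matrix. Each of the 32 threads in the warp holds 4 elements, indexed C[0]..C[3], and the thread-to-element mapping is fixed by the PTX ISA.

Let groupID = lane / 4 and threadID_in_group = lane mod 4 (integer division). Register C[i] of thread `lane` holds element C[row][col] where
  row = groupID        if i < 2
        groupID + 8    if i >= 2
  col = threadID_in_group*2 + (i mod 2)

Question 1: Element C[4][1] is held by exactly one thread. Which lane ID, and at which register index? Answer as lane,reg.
r=4->g=4,rb=0  c=1->t=0,b0=1
L=4*4+0=16  i=0*2+1=1

16,1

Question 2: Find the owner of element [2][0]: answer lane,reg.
8,0

r=2->g=2,rb=0  c=0->t=0,b0=0
L=2*4+0=8  i=0*2+0=0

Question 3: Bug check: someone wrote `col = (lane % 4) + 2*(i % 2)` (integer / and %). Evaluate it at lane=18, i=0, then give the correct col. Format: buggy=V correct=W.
`(lane % 4) + 2*(i % 2)`[18,0]→2
lane 18: G=4 (18/4), T=2 (18%4)
i=0: r=4+0=4, c=2*2+0=4
col: 2 vs 4

buggy=2 correct=4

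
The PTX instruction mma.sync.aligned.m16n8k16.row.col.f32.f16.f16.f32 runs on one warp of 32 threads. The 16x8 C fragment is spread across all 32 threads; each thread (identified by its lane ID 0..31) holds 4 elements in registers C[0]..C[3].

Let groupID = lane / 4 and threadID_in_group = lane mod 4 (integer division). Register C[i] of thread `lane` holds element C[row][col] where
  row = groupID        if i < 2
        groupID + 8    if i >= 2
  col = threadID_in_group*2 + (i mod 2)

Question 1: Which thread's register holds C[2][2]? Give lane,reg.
9,0

r=2⇒gr=2,Rb=0  c=2⇒th=1,odd=0
L=2*4+1=9  i=0*2+0=0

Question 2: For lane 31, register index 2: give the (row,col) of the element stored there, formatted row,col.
lane 31: g=7 (31/4), t=3 (31%4)
i=2: r=7+8=15, c=3*2+0=6

15,6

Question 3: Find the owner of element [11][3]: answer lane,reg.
r:11=>grp=3,rB=1  c:3=>tig=1,lo=1
L=3*4+1=13  i=1*2+1=3

13,3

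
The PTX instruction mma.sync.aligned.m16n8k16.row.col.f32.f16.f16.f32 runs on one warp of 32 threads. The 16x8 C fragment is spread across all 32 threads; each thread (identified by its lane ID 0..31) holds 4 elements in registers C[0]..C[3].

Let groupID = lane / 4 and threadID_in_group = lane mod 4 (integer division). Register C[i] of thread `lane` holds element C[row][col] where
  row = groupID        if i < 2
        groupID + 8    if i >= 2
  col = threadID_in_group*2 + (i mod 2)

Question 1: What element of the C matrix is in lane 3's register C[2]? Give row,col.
3: g=0,t=3
[2] (0+8,3*2+0) = (8,6)

8,6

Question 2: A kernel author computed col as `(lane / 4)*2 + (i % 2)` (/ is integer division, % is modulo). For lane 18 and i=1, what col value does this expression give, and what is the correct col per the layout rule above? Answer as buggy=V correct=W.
buggy=9 correct=5

`(lane / 4)*2 + (i % 2)`[18,1]⇒9
18: gr=4,th=2
[1] (4+0,2*2+1) = (4,5)
col: 9 vs 5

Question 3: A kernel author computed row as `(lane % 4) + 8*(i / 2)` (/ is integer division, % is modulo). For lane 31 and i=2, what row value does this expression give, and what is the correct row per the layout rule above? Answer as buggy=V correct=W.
`(lane % 4) + 8*(i / 2)`[31,2]⇒11
lane 31: gr=7 (31/4), th=3 (31%4)
i=2: r=7+8=15, c=3*2+0=6
row: 11 vs 15

buggy=11 correct=15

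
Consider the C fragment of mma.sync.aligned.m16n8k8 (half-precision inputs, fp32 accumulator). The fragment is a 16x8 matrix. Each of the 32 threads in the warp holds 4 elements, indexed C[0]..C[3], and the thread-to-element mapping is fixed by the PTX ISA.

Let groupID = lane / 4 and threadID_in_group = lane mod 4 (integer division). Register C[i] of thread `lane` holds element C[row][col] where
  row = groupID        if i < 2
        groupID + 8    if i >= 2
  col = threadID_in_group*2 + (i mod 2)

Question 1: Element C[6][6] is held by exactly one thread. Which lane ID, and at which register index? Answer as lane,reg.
r:6=>grp=6,rB=0  c:6=>tig=3,lo=0
L=6*4+3=27  i=0*2+0=0

27,0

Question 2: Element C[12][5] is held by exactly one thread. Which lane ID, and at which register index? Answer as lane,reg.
18,3

r:12=>grp=4,rB=1  c:5=>tig=2,lo=1
L=4*4+2=18  i=1*2+1=3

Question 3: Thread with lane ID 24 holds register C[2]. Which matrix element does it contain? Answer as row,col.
lane 24: G=6 (24/4), T=0 (24%4)
i=2: r=6+8=14, c=0*2+0=0

14,0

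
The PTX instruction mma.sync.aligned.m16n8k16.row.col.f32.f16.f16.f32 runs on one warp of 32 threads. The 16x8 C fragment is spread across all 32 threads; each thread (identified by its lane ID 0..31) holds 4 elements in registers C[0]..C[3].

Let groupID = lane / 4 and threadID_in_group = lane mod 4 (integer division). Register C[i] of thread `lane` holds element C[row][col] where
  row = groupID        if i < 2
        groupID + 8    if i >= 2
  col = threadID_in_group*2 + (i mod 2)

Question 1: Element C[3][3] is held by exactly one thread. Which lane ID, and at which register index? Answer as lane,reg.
13,1

r=3⇒gr=3,Rb=0  c=3⇒th=1,odd=1
L=3*4+1=13  i=0*2+1=1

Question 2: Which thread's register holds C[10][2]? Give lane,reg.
9,2

r: 10->gid=2,r8=1  c: 2->tid=1,i&1=0
L=2*4+1=9  i=1*2+0=2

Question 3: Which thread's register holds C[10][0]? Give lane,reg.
r: 10->gid=2,r8=1  c: 0->tid=0,i&1=0
L=2*4+0=8  i=1*2+0=2

8,2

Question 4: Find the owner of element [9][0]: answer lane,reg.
4,2

r=9⇒gr=1,Rb=1  c=0⇒th=0,odd=0
L=1*4+0=4  i=1*2+0=2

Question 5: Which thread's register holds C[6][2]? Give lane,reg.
25,0

r=6→G=6,rhi=0  c=2→T=1,p=0
L=6*4+1=25  i=0*2+0=0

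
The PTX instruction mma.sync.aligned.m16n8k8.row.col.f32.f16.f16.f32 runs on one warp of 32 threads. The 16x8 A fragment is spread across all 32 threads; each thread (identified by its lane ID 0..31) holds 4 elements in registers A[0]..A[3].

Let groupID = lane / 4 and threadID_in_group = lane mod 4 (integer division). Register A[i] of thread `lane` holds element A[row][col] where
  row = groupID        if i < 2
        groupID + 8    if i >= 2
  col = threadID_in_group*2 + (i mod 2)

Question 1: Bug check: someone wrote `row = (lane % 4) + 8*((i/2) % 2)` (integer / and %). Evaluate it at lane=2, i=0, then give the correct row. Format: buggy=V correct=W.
buggy=2 correct=0

`(lane % 4) + 8*((i/2) % 2)`[2,0]→2
lane 2: G=0 (2/4), T=2 (2%4)
i=0: r=0+0=0, c=2*2+0=4
row: 2 vs 0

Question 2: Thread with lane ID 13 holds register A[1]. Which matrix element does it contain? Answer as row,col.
3,3

13: gr=3,th=1
[1] (3+0,1*2+1) = (3,3)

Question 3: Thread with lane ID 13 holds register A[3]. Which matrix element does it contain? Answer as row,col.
L=13→G=13>>2=3, T=13&3=1
[3]→row 3+8=11  col 1·2+1=3

11,3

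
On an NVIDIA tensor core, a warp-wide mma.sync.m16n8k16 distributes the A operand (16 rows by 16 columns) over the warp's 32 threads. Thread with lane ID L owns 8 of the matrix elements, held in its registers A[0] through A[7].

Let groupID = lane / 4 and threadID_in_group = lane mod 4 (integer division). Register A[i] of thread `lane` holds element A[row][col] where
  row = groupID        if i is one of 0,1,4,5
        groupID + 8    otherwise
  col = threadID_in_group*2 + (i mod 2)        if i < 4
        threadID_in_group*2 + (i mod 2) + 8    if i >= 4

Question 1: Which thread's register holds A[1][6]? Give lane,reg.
r: 1->gid=1,r8=0  c: 6->c8=0,tid=3,i&1=0
L=1*4+3=7  i=0*4+0*2+0=0

7,0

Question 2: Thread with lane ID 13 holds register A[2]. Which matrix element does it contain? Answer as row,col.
lane 13->13/4=3, 13 mod 4=1
i=2  r:3+8->11  c:2·1+0+0->2

11,2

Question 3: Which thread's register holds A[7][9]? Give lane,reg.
r=7->g=7,rb=0  c=9->cb=1,t=0,b0=1
L=7*4+0=28  i=1*4+0*2+1=5

28,5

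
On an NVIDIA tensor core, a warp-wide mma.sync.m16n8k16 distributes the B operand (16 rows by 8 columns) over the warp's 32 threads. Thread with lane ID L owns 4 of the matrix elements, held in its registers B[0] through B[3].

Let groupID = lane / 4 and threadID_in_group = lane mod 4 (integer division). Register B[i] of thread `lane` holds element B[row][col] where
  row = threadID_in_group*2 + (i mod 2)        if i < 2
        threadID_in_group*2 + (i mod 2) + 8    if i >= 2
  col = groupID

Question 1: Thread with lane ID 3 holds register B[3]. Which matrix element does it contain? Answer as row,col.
15,0

L=3→G=3>>2=0, T=3&3=3
[3]→row 3·2+1+8=15  col G=0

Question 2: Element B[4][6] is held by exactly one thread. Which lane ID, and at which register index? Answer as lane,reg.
26,0

c=6->g=6  r=4->rb=0,t=2,b0=0
L=6*4+2=26  i=0*2+0=0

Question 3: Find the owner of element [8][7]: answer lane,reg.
c: 7->gid=7  r: 8->r8=1,tid=0,i&1=0
L=7*4+0=28  i=1*2+0=2

28,2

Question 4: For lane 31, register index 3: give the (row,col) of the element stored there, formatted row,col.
lane 31=>31/4=7, 31 mod 4=3
i=3  r:2·3+1+8=>15  c:7

15,7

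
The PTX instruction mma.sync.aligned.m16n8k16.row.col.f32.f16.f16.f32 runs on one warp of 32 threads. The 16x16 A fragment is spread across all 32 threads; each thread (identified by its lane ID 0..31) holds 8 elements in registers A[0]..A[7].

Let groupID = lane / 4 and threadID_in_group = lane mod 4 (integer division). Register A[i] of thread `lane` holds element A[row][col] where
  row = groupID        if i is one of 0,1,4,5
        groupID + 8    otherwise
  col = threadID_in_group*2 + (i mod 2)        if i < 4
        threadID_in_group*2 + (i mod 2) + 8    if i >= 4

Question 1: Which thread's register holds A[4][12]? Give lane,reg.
18,4

r: 4->gid=4,r8=0  c: 12->c8=1,tid=2,i&1=0
L=4*4+2=18  i=1*4+0*2+0=4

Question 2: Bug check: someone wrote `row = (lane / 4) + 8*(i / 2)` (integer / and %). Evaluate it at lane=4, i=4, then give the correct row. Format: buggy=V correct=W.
buggy=17 correct=1

`(lane / 4) + 8*(i / 2)`[4,4]->17
4: g=1,t=0
[4] (1+0,0*2+0+8) = (1,8)
row: 17 vs 1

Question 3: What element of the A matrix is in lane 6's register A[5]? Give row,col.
1,13

6: g=1,t=2
[5] (1+0,2*2+1+8) = (1,13)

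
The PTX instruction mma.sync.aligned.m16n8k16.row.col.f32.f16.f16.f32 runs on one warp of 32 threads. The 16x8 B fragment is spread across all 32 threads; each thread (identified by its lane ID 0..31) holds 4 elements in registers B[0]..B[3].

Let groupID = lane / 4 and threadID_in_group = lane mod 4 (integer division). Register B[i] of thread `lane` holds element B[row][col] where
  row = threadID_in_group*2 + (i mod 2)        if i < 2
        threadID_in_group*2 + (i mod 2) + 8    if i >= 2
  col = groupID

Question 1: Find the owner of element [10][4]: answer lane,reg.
17,2

c=4→G=4  r=10→rhi=1,T=1,p=0
L=4*4+1=17  i=1*2+0=2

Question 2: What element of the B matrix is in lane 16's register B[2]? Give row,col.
16: gid=4,tid=0
[2] (0*2+0+8,4) = (8,4)

8,4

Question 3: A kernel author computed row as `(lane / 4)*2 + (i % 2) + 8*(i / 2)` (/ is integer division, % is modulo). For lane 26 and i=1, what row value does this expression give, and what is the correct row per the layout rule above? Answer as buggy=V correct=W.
buggy=13 correct=5

`(lane / 4)*2 + (i % 2) + 8*(i / 2)`[26,1]⇒13
lane 26⇒26/4=6, 26 mod 4=2
i=1  r:2·2+1+0⇒5  c:6
row: 13 vs 5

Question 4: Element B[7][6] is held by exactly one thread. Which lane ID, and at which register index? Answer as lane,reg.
c:6=>grp=6  r:7=>rB=0,tig=3,lo=1
L=6*4+3=27  i=0*2+1=1

27,1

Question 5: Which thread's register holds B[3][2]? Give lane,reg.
9,1

c=2->g=2  r=3->rb=0,t=1,b0=1
L=2*4+1=9  i=0*2+1=1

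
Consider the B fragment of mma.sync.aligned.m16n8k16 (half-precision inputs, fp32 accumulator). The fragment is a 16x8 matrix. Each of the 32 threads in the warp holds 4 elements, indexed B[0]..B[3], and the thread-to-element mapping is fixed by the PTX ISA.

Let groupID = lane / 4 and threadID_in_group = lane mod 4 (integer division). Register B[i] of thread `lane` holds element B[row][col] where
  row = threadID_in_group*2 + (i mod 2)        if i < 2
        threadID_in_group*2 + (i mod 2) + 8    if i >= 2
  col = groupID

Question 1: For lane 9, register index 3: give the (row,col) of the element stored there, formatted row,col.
11,2

L=9⇒gr=9>>2=2, th=9&3=1
[3]⇒row 1·2+1+8=11  col gr=2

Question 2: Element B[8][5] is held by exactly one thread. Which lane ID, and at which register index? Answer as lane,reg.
20,2

c=5→G=5  r=8→rhi=1,T=0,p=0
L=5*4+0=20  i=1*2+0=2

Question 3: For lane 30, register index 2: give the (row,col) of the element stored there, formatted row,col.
12,7

30: gr=7,th=2
[2] (2*2+0+8,7) = (12,7)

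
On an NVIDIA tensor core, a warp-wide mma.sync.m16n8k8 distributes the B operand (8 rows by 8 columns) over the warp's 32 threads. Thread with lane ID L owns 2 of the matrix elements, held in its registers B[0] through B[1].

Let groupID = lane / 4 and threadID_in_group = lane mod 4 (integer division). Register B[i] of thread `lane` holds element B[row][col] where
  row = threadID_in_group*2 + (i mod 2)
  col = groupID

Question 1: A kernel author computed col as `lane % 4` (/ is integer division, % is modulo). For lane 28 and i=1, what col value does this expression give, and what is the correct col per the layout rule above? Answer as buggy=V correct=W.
buggy=0 correct=7

`lane % 4`[28,1]→0
lane 28: G=7 (28/4), T=0 (28%4)
i=1: r=0*2+1=1, c=G=7
col: 0 vs 7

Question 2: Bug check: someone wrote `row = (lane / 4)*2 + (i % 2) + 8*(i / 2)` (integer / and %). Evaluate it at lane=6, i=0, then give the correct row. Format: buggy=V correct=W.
`(lane / 4)*2 + (i % 2) + 8*(i / 2)`[6,0]->2
L=6->gid=6>>2=1, tid=6&3=2
[0]->row 2·2+0=4  col gid=1
row: 2 vs 4

buggy=2 correct=4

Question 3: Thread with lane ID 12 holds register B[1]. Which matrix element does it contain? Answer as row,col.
lane 12: g=3 (12/4), t=0 (12%4)
i=1: r=0*2+1=1, c=g=3

1,3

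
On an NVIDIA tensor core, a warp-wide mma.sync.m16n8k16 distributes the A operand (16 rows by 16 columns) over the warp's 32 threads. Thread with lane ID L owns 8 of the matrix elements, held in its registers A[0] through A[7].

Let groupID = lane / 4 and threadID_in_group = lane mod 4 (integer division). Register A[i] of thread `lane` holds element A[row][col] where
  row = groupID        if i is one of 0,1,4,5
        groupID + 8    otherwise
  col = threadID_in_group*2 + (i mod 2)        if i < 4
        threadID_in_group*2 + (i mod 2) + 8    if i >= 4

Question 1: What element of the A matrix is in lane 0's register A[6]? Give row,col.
8,8

0: g=0,t=0
[6] (0+8,0*2+0+8) = (8,8)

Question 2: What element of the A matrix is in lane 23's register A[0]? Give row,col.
5,6

23: G=5,T=3
[0] (5+0,3*2+0+0) = (5,6)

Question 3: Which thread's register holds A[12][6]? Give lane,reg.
r=12->g=4,rb=1  c=6->cb=0,t=3,b0=0
L=4*4+3=19  i=0*4+1*2+0=2

19,2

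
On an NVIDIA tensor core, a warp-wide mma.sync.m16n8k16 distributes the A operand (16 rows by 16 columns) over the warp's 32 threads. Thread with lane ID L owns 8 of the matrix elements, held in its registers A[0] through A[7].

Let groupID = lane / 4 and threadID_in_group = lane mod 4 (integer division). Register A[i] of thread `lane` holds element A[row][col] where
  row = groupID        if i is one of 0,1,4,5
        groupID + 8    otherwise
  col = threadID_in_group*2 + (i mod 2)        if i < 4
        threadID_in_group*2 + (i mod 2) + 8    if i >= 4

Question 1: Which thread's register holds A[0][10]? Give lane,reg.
r: 0->gid=0,r8=0  c: 10->c8=1,tid=1,i&1=0
L=0*4+1=1  i=1*4+0*2+0=4

1,4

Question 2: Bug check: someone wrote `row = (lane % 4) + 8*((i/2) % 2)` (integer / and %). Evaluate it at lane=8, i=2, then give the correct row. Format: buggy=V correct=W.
`(lane % 4) + 8*((i/2) % 2)`[8,2]=>8
lane 8: grp=2 (8/4), tig=0 (8%4)
i=2: r=2+8=10, c=0*2+0+0=0
row: 8 vs 10

buggy=8 correct=10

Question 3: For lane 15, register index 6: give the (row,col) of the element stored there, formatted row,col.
11,14

lane 15->15/4=3, 15 mod 4=3
i=6  r:3+8->11  c:2·3+0+8->14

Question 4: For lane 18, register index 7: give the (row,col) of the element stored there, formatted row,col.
12,13

lane 18=>18/4=4, 18 mod 4=2
i=7  r:4+8=>12  c:2·2+1+8=>13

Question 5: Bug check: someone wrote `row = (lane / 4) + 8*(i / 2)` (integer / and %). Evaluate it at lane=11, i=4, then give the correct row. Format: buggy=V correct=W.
buggy=18 correct=2

`(lane / 4) + 8*(i / 2)`[11,4]⇒18
11: gr=2,th=3
[4] (2+0,3*2+0+8) = (2,14)
row: 18 vs 2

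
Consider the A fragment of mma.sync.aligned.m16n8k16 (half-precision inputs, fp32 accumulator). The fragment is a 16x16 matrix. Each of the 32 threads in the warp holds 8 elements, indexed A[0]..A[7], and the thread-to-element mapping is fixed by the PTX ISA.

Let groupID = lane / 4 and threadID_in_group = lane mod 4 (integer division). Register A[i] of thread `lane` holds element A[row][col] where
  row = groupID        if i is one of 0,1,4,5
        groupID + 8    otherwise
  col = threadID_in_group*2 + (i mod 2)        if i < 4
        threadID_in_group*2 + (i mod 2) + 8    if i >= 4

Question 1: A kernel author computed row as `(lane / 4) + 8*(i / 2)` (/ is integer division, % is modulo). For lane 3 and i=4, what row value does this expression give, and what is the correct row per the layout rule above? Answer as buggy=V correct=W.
`(lane / 4) + 8*(i / 2)`[3,4]=>16
L=3=>grp=3>>2=0, tig=3&3=3
[4]=>row 0+0=0  col 3·2+0+8=14
row: 16 vs 0

buggy=16 correct=0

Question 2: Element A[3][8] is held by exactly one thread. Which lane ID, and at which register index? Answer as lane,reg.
r:3=>grp=3,rB=0  c:8=>cB=1,tig=0,lo=0
L=3*4+0=12  i=1*4+0*2+0=4

12,4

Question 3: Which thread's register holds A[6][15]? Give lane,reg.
r:6=>grp=6,rB=0  c:15=>cB=1,tig=3,lo=1
L=6*4+3=27  i=1*4+0*2+1=5

27,5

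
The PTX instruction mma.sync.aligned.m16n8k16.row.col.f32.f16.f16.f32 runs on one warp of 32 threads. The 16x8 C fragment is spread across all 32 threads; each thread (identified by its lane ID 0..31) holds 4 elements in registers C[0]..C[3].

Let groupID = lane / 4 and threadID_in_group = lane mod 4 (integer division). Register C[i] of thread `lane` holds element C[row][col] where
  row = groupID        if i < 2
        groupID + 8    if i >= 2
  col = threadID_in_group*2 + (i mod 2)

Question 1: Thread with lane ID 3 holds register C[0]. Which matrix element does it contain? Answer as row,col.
3: gr=0,th=3
[0] (0+0,3*2+0) = (0,6)

0,6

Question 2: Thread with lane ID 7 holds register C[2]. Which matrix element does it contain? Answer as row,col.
lane 7: gr=1 (7/4), th=3 (7%4)
i=2: r=1+8=9, c=3*2+0=6

9,6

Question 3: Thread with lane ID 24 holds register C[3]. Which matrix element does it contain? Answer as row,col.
14,1

lane 24⇒24/4=6, 24 mod 4=0
i=3  r:6+8⇒14  c:2·0+1⇒1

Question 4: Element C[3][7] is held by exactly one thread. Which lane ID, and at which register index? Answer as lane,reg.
r:3=>grp=3,rB=0  c:7=>tig=3,lo=1
L=3*4+3=15  i=0*2+1=1

15,1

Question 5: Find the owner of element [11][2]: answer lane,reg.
r:11=>grp=3,rB=1  c:2=>tig=1,lo=0
L=3*4+1=13  i=1*2+0=2

13,2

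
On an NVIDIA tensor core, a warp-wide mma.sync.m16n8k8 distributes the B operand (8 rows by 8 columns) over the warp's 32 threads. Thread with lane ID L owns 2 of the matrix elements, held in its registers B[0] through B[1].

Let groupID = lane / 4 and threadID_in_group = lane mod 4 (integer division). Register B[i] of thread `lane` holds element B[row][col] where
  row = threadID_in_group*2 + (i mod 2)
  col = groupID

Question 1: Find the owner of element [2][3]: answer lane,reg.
13,0

c=3→G=3  r=2→T=1,p=0
L=3*4+1=13  i=0=0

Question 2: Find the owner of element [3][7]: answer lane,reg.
29,1

c=7→G=7  r=3→T=1,p=1
L=7*4+1=29  i=1=1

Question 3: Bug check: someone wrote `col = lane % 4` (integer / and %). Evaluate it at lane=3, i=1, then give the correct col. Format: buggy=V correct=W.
buggy=3 correct=0

`lane % 4`[3,1]=>3
lane 3=>3/4=0, 3 mod 4=3
i=1  r:2·3+1=>7  c:0
col: 3 vs 0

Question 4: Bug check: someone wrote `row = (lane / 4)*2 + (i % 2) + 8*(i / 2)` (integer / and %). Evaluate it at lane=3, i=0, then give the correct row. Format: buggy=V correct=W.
buggy=0 correct=6

`(lane / 4)*2 + (i % 2) + 8*(i / 2)`[3,0]->0
3: gid=0,tid=3
[0] (3*2+0,0) = (6,0)
row: 0 vs 6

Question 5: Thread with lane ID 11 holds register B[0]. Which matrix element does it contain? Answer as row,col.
6,2

11: gr=2,th=3
[0] (3*2+0,2) = (6,2)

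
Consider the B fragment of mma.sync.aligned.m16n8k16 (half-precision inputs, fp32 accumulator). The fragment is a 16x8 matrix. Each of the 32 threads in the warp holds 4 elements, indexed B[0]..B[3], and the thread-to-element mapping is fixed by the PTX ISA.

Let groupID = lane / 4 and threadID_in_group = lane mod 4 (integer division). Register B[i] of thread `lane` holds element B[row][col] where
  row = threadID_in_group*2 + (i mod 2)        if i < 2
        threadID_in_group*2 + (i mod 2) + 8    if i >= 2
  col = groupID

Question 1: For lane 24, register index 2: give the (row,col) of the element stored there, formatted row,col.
8,6

lane 24: gid=6 (24/4), tid=0 (24%4)
i=2: r=0*2+0+8=8, c=gid=6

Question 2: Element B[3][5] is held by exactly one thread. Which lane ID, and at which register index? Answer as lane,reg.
21,1

c=5->g=5  r=3->rb=0,t=1,b0=1
L=5*4+1=21  i=0*2+1=1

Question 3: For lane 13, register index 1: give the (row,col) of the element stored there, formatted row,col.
3,3

lane 13: G=3 (13/4), T=1 (13%4)
i=1: r=1*2+1+0=3, c=G=3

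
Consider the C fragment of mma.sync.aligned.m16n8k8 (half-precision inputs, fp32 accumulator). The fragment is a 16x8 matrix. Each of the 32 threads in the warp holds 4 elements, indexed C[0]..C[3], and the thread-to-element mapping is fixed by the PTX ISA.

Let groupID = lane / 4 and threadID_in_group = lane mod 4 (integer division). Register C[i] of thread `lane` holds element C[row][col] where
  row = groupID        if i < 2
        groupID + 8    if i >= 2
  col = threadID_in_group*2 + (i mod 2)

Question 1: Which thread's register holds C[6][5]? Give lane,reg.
26,1

r:6=>grp=6,rB=0  c:5=>tig=2,lo=1
L=6*4+2=26  i=0*2+1=1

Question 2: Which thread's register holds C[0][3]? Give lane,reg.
1,1

r=0->g=0,rb=0  c=3->t=1,b0=1
L=0*4+1=1  i=0*2+1=1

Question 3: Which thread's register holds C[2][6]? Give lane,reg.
11,0

r=2⇒gr=2,Rb=0  c=6⇒th=3,odd=0
L=2*4+3=11  i=0*2+0=0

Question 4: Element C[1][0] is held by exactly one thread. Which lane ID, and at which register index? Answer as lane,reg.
4,0

r:1=>grp=1,rB=0  c:0=>tig=0,lo=0
L=1*4+0=4  i=0*2+0=0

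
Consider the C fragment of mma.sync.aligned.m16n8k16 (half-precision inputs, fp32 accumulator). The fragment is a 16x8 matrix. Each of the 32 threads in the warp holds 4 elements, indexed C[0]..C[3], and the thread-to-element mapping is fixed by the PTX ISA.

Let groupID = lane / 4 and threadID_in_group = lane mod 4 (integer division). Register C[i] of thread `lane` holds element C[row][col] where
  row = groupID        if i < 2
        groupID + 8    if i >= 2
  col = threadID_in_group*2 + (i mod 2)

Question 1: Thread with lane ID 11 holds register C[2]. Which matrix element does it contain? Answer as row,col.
lane 11⇒11/4=2, 11 mod 4=3
i=2  r:2+8⇒10  c:2·3+0⇒6

10,6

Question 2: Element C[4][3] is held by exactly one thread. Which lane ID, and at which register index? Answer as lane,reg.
17,1

r:4=>grp=4,rB=0  c:3=>tig=1,lo=1
L=4*4+1=17  i=0*2+1=1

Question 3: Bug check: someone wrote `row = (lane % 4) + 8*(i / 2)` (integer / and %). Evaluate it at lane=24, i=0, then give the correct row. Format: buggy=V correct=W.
buggy=0 correct=6

`(lane % 4) + 8*(i / 2)`[24,0]→0
L=24→G=24>>2=6, T=24&3=0
[0]→row 6+0=6  col 0·2+0=0
row: 0 vs 6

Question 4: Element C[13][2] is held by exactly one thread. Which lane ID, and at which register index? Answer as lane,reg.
r=13->g=5,rb=1  c=2->t=1,b0=0
L=5*4+1=21  i=1*2+0=2

21,2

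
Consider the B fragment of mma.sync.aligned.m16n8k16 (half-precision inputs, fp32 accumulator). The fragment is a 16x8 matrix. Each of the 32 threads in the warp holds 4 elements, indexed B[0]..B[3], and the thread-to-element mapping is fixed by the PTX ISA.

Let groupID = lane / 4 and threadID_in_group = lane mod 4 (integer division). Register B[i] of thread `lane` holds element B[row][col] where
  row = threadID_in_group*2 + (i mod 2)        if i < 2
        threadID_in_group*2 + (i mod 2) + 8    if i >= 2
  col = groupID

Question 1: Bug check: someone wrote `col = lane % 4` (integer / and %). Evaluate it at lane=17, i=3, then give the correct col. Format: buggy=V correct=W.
buggy=1 correct=4

`lane % 4`[17,3]=>1
17: grp=4,tig=1
[3] (1*2+1+8,4) = (11,4)
col: 1 vs 4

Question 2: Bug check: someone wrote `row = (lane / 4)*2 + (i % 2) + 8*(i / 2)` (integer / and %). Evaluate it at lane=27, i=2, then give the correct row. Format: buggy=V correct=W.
`(lane / 4)*2 + (i % 2) + 8*(i / 2)`[27,2]->20
lane 27->27/4=6, 27 mod 4=3
i=2  r:2·3+0+8->14  c:6
row: 20 vs 14

buggy=20 correct=14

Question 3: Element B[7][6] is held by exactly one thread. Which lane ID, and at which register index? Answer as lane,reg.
c=6->g=6  r=7->rb=0,t=3,b0=1
L=6*4+3=27  i=0*2+1=1

27,1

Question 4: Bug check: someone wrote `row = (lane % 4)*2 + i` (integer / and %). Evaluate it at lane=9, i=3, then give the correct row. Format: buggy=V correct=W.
`(lane % 4)*2 + i`[9,3]->5
lane 9->9/4=2, 9 mod 4=1
i=3  r:2·1+1+8->11  c:2
row: 5 vs 11

buggy=5 correct=11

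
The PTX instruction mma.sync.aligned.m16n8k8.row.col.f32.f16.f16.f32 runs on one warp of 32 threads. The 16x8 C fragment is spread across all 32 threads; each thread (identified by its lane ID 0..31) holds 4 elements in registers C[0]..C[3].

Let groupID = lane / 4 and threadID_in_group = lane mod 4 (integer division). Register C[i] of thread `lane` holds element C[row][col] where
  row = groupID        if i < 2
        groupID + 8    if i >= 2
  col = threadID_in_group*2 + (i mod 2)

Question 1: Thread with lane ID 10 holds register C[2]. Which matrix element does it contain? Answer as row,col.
lane 10: grp=2 (10/4), tig=2 (10%4)
i=2: r=2+8=10, c=2*2+0=4

10,4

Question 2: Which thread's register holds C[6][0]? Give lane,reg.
24,0

r: 6->gid=6,r8=0  c: 0->tid=0,i&1=0
L=6*4+0=24  i=0*2+0=0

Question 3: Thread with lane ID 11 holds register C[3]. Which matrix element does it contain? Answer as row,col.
10,7

lane 11=>11/4=2, 11 mod 4=3
i=3  r:2+8=>10  c:2·3+1=>7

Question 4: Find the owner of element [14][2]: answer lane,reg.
r: 14->gid=6,r8=1  c: 2->tid=1,i&1=0
L=6*4+1=25  i=1*2+0=2

25,2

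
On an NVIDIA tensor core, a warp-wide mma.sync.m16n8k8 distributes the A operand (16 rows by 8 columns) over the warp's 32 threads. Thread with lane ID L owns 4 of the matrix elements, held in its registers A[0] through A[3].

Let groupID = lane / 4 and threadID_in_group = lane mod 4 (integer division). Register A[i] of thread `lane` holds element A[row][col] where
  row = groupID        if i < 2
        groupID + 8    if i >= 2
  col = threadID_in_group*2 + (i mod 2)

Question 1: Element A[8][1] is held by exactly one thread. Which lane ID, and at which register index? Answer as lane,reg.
r:8=>grp=0,rB=1  c:1=>tig=0,lo=1
L=0*4+0=0  i=1*2+1=3

0,3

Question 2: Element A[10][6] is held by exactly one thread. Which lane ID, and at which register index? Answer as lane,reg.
11,2

r=10⇒gr=2,Rb=1  c=6⇒th=3,odd=0
L=2*4+3=11  i=1*2+0=2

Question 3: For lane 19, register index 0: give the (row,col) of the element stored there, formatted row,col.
4,6

L=19→G=19>>2=4, T=19&3=3
[0]→row 4+0=4  col 3·2+0=6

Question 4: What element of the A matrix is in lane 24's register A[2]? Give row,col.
lane 24: g=6 (24/4), t=0 (24%4)
i=2: r=6+8=14, c=0*2+0=0

14,0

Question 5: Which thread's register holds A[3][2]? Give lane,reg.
r=3->g=3,rb=0  c=2->t=1,b0=0
L=3*4+1=13  i=0*2+0=0

13,0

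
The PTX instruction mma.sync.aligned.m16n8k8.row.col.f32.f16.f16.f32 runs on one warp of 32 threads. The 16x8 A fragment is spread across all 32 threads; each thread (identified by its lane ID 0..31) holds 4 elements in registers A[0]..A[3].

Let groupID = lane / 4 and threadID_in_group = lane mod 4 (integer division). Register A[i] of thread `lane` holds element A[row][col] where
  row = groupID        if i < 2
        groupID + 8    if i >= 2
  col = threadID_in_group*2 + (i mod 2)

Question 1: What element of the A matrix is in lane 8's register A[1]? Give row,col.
2,1

8: grp=2,tig=0
[1] (2+0,0*2+1) = (2,1)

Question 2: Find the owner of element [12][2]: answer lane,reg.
r=12⇒gr=4,Rb=1  c=2⇒th=1,odd=0
L=4*4+1=17  i=1*2+0=2

17,2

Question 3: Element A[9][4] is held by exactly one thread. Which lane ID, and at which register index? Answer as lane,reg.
6,2

r=9⇒gr=1,Rb=1  c=4⇒th=2,odd=0
L=1*4+2=6  i=1*2+0=2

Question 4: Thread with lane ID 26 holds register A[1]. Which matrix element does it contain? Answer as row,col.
6,5

L=26⇒gr=26>>2=6, th=26&3=2
[1]⇒row 6+0=6  col 2·2+1=5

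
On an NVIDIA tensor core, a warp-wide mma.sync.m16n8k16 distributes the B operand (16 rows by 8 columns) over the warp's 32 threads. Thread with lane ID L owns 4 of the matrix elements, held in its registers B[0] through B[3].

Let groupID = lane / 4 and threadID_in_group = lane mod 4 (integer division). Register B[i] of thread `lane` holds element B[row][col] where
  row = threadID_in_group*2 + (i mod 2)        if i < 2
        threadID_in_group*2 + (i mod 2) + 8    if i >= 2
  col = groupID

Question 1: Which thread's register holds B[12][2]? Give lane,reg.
10,2

c=2→G=2  r=12→rhi=1,T=2,p=0
L=2*4+2=10  i=1*2+0=2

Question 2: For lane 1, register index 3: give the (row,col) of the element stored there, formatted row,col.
11,0

lane 1=>1/4=0, 1 mod 4=1
i=3  r:2·1+1+8=>11  c:0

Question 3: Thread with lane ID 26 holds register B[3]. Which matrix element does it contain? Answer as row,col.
13,6

lane 26→26/4=6, 26 mod 4=2
i=3  r:2·2+1+8→13  c:6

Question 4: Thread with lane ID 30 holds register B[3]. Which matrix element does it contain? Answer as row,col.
30: G=7,T=2
[3] (2*2+1+8,7) = (13,7)

13,7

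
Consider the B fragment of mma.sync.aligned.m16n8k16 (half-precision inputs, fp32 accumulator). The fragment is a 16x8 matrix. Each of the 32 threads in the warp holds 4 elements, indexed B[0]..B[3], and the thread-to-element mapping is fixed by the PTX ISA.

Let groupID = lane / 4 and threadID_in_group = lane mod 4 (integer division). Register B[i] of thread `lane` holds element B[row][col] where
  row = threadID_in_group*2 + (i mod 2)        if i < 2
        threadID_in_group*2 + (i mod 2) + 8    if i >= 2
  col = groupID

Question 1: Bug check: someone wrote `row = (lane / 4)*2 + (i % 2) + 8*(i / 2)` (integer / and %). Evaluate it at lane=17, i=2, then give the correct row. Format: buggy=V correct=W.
buggy=16 correct=10

`(lane / 4)*2 + (i % 2) + 8*(i / 2)`[17,2]->16
lane 17->17/4=4, 17 mod 4=1
i=2  r:2·1+0+8->10  c:4
row: 16 vs 10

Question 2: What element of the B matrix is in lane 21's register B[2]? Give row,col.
10,5

lane 21=>21/4=5, 21 mod 4=1
i=2  r:2·1+0+8=>10  c:5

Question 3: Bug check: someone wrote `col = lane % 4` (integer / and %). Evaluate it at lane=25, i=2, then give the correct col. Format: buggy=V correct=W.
`lane % 4`[25,2]→1
25: G=6,T=1
[2] (1*2+0+8,6) = (10,6)
col: 1 vs 6

buggy=1 correct=6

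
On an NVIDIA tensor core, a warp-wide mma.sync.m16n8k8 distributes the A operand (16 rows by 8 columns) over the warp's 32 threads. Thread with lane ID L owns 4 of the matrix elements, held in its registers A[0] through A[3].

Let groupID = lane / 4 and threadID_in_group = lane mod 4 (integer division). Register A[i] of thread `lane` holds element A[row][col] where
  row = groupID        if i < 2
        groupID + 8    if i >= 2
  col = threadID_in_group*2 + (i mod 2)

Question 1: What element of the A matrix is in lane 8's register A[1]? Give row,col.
2,1

lane 8: G=2 (8/4), T=0 (8%4)
i=1: r=2+0=2, c=0*2+1=1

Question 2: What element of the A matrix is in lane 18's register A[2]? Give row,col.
18: gr=4,th=2
[2] (4+8,2*2+0) = (12,4)

12,4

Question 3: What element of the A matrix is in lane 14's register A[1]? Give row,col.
3,5

lane 14: grp=3 (14/4), tig=2 (14%4)
i=1: r=3+0=3, c=2*2+1=5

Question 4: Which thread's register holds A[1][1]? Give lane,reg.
r:1=>grp=1,rB=0  c:1=>tig=0,lo=1
L=1*4+0=4  i=0*2+1=1

4,1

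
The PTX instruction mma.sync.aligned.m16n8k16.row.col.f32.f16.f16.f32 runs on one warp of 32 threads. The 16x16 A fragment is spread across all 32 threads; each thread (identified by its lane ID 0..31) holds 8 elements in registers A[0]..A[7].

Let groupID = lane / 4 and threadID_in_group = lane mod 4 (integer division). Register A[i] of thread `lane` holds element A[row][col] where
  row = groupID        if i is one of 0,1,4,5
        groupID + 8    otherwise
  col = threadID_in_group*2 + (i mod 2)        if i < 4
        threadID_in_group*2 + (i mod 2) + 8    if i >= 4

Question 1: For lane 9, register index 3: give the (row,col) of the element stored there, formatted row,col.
lane 9: gid=2 (9/4), tid=1 (9%4)
i=3: r=2+8=10, c=1*2+1+0=3

10,3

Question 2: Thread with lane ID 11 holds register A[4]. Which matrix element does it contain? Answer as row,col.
2,14

11: G=2,T=3
[4] (2+0,3*2+0+8) = (2,14)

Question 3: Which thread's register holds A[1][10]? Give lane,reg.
r:1=>grp=1,rB=0  c:10=>cB=1,tig=1,lo=0
L=1*4+1=5  i=1*4+0*2+0=4

5,4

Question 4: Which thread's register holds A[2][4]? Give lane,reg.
10,0

r=2→G=2,rhi=0  c=4→chi=0,T=2,p=0
L=2*4+2=10  i=0*4+0*2+0=0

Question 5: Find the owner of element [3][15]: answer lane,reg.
r:3=>grp=3,rB=0  c:15=>cB=1,tig=3,lo=1
L=3*4+3=15  i=1*4+0*2+1=5

15,5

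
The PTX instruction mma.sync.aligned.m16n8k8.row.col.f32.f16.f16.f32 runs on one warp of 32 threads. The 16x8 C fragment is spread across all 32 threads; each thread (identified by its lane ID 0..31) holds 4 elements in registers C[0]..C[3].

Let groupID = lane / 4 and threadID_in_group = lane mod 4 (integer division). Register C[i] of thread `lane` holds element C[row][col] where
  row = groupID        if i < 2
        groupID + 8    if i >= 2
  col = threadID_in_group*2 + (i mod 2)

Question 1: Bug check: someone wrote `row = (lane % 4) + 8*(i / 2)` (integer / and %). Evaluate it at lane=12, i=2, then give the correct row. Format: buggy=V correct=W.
buggy=8 correct=11

`(lane % 4) + 8*(i / 2)`[12,2]→8
L=12→G=12>>2=3, T=12&3=0
[2]→row 3+8=11  col 0·2+0=0
row: 8 vs 11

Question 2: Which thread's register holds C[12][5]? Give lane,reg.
r=12⇒gr=4,Rb=1  c=5⇒th=2,odd=1
L=4*4+2=18  i=1*2+1=3

18,3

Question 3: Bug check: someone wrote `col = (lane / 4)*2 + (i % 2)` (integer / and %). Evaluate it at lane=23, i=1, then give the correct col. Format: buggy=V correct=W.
`(lane / 4)*2 + (i % 2)`[23,1]->11
23: g=5,t=3
[1] (5+0,3*2+1) = (5,7)
col: 11 vs 7

buggy=11 correct=7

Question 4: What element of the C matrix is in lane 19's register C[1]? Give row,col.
4,7

lane 19: g=4 (19/4), t=3 (19%4)
i=1: r=4+0=4, c=3*2+1=7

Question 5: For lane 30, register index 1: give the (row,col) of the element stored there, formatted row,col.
30: grp=7,tig=2
[1] (7+0,2*2+1) = (7,5)

7,5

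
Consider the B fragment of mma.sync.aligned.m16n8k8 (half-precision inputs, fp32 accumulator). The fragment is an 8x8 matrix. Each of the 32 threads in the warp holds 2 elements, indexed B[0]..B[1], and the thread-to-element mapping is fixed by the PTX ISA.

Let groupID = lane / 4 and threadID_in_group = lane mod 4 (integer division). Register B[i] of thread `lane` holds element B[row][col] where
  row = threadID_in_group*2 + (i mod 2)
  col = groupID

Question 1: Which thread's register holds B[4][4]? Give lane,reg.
18,0

c=4->g=4  r=4->t=2,b0=0
L=4*4+2=18  i=0=0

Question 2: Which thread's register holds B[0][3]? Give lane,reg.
c=3->g=3  r=0->t=0,b0=0
L=3*4+0=12  i=0=0

12,0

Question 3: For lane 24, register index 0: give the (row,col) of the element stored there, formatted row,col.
0,6

L=24->g=24>>2=6, t=24&3=0
[0]->row 0·2+0=0  col g=6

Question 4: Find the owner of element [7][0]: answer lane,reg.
c=0→G=0  r=7→T=3,p=1
L=0*4+3=3  i=1=1

3,1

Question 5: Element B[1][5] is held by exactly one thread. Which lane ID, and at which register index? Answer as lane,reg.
c:5=>grp=5  r:1=>tig=0,lo=1
L=5*4+0=20  i=1=1

20,1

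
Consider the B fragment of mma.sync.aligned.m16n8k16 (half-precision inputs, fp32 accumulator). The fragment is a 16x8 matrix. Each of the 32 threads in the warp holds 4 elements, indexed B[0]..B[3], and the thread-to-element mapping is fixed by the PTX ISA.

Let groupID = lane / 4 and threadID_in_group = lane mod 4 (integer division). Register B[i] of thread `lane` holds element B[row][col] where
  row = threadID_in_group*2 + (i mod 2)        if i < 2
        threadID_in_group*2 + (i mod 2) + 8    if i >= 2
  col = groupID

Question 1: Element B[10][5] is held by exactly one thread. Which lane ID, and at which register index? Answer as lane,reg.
21,2

c=5⇒gr=5  r=10⇒Rb=1,th=1,odd=0
L=5*4+1=21  i=1*2+0=2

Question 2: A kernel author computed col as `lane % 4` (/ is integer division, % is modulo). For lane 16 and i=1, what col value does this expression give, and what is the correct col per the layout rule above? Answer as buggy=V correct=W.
buggy=0 correct=4

`lane % 4`[16,1]->0
lane 16->16/4=4, 16 mod 4=0
i=1  r:2·0+1+0->1  c:4
col: 0 vs 4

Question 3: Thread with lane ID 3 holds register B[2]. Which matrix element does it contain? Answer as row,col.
3: gid=0,tid=3
[2] (3*2+0+8,0) = (14,0)

14,0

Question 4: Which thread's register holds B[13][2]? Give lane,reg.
c=2→G=2  r=13→rhi=1,T=2,p=1
L=2*4+2=10  i=1*2+1=3

10,3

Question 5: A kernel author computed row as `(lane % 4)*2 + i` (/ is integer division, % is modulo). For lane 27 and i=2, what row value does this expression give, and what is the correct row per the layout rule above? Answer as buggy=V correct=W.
buggy=8 correct=14

`(lane % 4)*2 + i`[27,2]->8
lane 27: gid=6 (27/4), tid=3 (27%4)
i=2: r=3*2+0+8=14, c=gid=6
row: 8 vs 14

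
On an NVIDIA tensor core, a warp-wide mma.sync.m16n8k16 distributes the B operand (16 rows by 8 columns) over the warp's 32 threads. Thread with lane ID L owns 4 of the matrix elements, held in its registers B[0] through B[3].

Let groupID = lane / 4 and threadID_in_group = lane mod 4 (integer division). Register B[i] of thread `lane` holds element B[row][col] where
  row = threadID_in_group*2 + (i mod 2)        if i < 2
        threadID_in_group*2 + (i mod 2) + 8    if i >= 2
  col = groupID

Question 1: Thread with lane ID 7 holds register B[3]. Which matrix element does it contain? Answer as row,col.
15,1

7: gr=1,th=3
[3] (3*2+1+8,1) = (15,1)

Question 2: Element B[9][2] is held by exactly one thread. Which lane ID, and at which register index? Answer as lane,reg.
8,3

c=2→G=2  r=9→rhi=1,T=0,p=1
L=2*4+0=8  i=1*2+1=3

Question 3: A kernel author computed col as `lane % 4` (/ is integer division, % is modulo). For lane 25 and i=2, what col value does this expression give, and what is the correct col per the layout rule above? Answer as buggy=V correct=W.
`lane % 4`[25,2]->1
25: g=6,t=1
[2] (1*2+0+8,6) = (10,6)
col: 1 vs 6

buggy=1 correct=6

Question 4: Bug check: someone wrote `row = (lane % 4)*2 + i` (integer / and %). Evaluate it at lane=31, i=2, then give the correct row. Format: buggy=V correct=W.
`(lane % 4)*2 + i`[31,2]⇒8
31: gr=7,th=3
[2] (3*2+0+8,7) = (14,7)
row: 8 vs 14

buggy=8 correct=14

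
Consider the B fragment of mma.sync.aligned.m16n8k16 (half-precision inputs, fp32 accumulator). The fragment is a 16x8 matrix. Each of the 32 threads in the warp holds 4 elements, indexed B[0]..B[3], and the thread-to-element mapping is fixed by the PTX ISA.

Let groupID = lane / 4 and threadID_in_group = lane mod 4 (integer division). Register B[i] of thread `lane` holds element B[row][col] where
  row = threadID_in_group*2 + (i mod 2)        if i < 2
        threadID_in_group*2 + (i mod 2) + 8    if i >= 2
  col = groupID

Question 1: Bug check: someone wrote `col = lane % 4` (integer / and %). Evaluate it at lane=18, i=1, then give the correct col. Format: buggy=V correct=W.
`lane % 4`[18,1]⇒2
lane 18: gr=4 (18/4), th=2 (18%4)
i=1: r=2*2+1+0=5, c=gr=4
col: 2 vs 4

buggy=2 correct=4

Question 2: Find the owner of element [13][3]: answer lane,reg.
14,3

c:3=>grp=3  r:13=>rB=1,tig=2,lo=1
L=3*4+2=14  i=1*2+1=3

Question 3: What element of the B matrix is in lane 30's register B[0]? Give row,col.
lane 30→30/4=7, 30 mod 4=2
i=0  r:2·2+0+0→4  c:7

4,7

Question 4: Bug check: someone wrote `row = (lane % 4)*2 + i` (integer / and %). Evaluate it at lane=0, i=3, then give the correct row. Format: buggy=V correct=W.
buggy=3 correct=9

`(lane % 4)*2 + i`[0,3]⇒3
lane 0: gr=0 (0/4), th=0 (0%4)
i=3: r=0*2+1+8=9, c=gr=0
row: 3 vs 9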